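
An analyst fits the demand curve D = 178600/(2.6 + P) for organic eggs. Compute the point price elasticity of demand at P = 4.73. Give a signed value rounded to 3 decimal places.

dD/dP = −178600/(2.6 + P)² = -3324.1. At P = 4.73, D = 24365.6.
Ed = (dD/dP)·(P/D) = (-3324.1) × (4.73/24365.6) = -0.64529…

-0.645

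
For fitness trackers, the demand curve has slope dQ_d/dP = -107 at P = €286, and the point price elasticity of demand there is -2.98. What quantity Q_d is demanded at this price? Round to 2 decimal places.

10269.13

Ed = (dQ_d/dP)·(P/Q_d) ⇒ Q_d = (dQ_d/dP)·P/Ed = (-107)·286/(-2.98) = 10269.1275…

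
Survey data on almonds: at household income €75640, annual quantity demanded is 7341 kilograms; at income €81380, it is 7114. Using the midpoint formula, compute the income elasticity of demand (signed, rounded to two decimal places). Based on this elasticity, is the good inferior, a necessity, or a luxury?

-0.43; inferior

%ΔQ = (7114 − 7341)/[( 7341 + 7114)/2] = -227/7227.5 = -0.031407…
%ΔIncome = (81380 − 75640)/[( 75640 + 81380)/2] = 5740/78510 = 0.073111…
E_income = (-227/7227.5) / (5740/78510) = -0.4295…
E_income < 0 ⇒ inferior good.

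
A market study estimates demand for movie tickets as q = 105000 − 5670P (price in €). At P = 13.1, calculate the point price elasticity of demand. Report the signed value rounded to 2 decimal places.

dq/dP = −5670. At P = 13.1, q = 105000 − 5670(13.1) = 30723.
Ed = (dq/dP)·(P/q) = −5670 × (13.1/30723) = -2.4176…

-2.42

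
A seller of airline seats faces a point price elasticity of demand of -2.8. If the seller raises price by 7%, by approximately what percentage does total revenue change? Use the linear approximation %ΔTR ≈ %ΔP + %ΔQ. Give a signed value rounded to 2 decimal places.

%ΔQ ≈ Ed × %ΔP = (-2.8) × (+7%) = -19.6000%
%ΔTR ≈ %ΔP + %ΔQ = (+7%) + (-19.6000%) = -12.6000%

-12.60%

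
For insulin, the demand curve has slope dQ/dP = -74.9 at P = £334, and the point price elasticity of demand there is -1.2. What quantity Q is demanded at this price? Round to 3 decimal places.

20847.167

Ed = (dQ/dP)·(P/Q) ⇒ Q = (dQ/dP)·P/Ed = (-74.9)·334/(-1.2) = 20847.16666…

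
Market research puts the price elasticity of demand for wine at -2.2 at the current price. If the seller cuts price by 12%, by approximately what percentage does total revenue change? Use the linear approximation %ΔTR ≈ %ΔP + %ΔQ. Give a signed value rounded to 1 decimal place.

%ΔQ ≈ Ed × %ΔP = (-2.2) × (-12%) = +26.4000%
%ΔTR ≈ %ΔP + %ΔQ = (-12%) + (+26.4000%) = +14.4000%

+14.4%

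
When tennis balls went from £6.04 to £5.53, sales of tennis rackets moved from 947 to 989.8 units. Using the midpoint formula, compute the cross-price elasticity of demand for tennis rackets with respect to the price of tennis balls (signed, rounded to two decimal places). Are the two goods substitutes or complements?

%ΔQ_{tennis rackets} = (989.8 − 947)/avg = 42.8/968.4 = 0.044196…
%ΔP_{tennis balls} = (5.53 − 6.04)/avg = -0.51/5.785 = -0.088159…
E_cross = (42.8/968.4) / (-0.51/5.785) = -0.5013…
E_cross < 0 ⇒ the goods are complements.

-0.50; complements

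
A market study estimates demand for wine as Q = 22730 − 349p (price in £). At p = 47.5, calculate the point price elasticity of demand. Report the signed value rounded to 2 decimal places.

-2.69

dQ/dp = −349. At p = 47.5, Q = 22730 − 349(47.5) = 6152.5.
Ed = (dQ/dp)·(p/Q) = −349 × (47.5/6152.5) = -2.6944…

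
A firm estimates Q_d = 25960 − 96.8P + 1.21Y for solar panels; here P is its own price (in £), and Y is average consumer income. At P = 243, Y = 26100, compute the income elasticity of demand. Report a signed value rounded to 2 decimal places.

0.93

At the given values, Q_d = 25960 − 96.8(243) + 1.21(26100) = 34018.6.
∂Q_d/∂Y = 1.21.
E = (1.21) × (26100/34018.6) = 0.9283…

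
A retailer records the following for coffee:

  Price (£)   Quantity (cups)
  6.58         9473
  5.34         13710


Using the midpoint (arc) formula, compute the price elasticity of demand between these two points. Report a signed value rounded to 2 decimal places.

-1.76

%ΔQ = (13710 − 9473) / [(9473 + 13710)/2] = 4237/11591.5 = 0.365526…
%ΔP = (5.34 − 6.58) / [(6.58 + 5.34)/2] = -1.24/5.96 = -0.208053…
Arc Ed = %ΔQ / %ΔP = (4237/11591.5) / (-1.24/5.96) = -1.7568…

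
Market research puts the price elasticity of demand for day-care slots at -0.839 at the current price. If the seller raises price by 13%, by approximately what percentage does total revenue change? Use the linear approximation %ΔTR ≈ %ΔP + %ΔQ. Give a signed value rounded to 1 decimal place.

+2.1%

%ΔQ ≈ Ed × %ΔP = (-0.839) × (+13%) = -10.9070%
%ΔTR ≈ %ΔP + %ΔQ = (+13%) + (-10.9070%) = +2.0930%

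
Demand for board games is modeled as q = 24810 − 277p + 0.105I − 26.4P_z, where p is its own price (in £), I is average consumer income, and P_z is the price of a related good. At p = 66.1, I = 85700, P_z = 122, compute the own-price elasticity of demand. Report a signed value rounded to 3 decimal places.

At the given values, q = 24810 − 277(66.1) + 0.105(85700) − 26.4(122) = 12278.
∂q/∂p = −277.
E = (-277) × (66.1/12278) = -1.49126…

-1.491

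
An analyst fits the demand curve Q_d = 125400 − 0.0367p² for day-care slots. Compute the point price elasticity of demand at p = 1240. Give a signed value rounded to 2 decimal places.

-1.64

dQ_d/dp = −2·0.0367·p = -91.016. At p = 1240, Q_d = 68970.08.
Ed = (dQ_d/dp)·(p/Q_d) = (-91.016) × (1240/68970.08) = -1.6363…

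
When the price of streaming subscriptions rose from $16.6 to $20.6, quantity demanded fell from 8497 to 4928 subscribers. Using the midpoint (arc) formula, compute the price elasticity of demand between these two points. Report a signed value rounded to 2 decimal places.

%ΔQ = (4928 − 8497) / [(8497 + 4928)/2] = -3569/6712.5 = -0.531694…
%ΔP = (20.6 − 16.6) / [(16.6 + 20.6)/2] = 4/18.6 = 0.215053…
Arc Ed = %ΔQ / %ΔP = (-3569/6712.5) / (4/18.6) = -2.4723…

-2.47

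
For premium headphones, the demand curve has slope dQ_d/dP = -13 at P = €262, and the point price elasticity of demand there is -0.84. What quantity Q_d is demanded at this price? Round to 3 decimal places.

4054.762

Ed = (dQ_d/dP)·(P/Q_d) ⇒ Q_d = (dQ_d/dP)·P/Ed = (-13)·262/(-0.84) = 4054.76190…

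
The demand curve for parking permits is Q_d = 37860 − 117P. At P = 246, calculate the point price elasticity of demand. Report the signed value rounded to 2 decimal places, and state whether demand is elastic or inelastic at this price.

-3.17; elastic

dQ_d/dP = −117. At P = 246, Q_d = 37860 − 117(246) = 9078.
Ed = (dQ_d/dP)·(P/Q_d) = −117 × (246/9078) = -3.1705…
|Ed| = 3.17 > 1, so demand is elastic.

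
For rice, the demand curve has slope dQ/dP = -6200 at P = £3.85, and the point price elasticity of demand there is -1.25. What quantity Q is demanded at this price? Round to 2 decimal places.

Ed = (dQ/dP)·(P/Q) ⇒ Q = (dQ/dP)·P/Ed = (-6200)·3.85/(-1.25) = 19096

19096.00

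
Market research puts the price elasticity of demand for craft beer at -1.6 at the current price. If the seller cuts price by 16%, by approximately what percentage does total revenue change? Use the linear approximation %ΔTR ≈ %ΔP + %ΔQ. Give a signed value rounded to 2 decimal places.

%ΔQ ≈ Ed × %ΔP = (-1.6) × (-16%) = +25.6000%
%ΔTR ≈ %ΔP + %ΔQ = (-16%) + (+25.6000%) = +9.6000%

+9.60%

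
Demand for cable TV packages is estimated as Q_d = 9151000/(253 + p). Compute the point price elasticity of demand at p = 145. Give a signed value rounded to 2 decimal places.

-0.36

dQ_d/dp = −9151000/(253 + p)² = -57.77. At p = 145, Q_d = 22992.5.
Ed = (dQ_d/dp)·(p/Q_d) = (-57.77) × (145/22992.5) = -0.3643…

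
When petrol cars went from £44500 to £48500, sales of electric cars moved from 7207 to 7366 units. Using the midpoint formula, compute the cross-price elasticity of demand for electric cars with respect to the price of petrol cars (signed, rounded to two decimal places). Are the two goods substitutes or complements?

0.25; substitutes

%ΔQ_{electric cars} = (7366 − 7207)/avg = 159/7286.5 = 0.021821…
%ΔP_{petrol cars} = (48500 − 44500)/avg = 4000/46500 = 0.086021…
E_cross = (159/7286.5) / (4000/46500) = 0.2536…
E_cross > 0 ⇒ the goods are substitutes.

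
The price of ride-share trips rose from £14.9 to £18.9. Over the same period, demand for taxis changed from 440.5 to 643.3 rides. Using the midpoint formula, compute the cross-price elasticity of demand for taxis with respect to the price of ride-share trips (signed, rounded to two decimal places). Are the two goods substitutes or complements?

1.58; substitutes

%ΔQ_{taxis} = (643.3 − 440.5)/avg = 202.8/541.9 = 0.374238…
%ΔP_{ride-share trips} = (18.9 − 14.9)/avg = 4/16.9 = 0.236686…
E_cross = (202.8/541.9) / (4/16.9) = 1.5811…
E_cross > 0 ⇒ the goods are substitutes.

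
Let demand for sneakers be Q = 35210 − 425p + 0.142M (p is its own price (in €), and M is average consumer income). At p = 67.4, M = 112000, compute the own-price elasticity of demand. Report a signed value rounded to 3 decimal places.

At the given values, Q = 35210 − 425(67.4) + 0.142(112000) = 22469.
∂Q/∂p = −425.
E = (-425) × (67.4/22469) = -1.27486…

-1.275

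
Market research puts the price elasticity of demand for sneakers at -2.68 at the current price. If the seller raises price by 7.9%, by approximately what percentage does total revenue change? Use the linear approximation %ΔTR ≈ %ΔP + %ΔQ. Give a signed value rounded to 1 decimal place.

%ΔQ ≈ Ed × %ΔP = (-2.68) × (+7.9%) = -21.1720%
%ΔTR ≈ %ΔP + %ΔQ = (+7.9%) + (-21.1720%) = -13.2720%

-13.3%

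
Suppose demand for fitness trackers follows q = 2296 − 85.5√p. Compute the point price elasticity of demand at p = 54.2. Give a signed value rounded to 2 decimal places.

-0.19

dq/dp = −85.5/(2√p) = -5.80679. At p = 54.2, q = 1666.54.
Ed = (dq/dp)·(p/q) = (-5.80679) × (54.2/1666.54) = -0.1888…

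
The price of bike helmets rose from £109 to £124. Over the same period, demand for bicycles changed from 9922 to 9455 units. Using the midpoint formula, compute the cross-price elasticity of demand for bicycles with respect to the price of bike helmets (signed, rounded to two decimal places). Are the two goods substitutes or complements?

%ΔQ_{bicycles} = (9455 − 9922)/avg = -467/9688.5 = -0.048201…
%ΔP_{bike helmets} = (124 − 109)/avg = 15/116.5 = 0.128755…
E_cross = (-467/9688.5) / (15/116.5) = -0.3743…
E_cross < 0 ⇒ the goods are complements.

-0.37; complements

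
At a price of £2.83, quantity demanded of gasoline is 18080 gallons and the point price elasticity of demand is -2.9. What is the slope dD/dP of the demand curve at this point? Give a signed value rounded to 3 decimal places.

-18527.208

Ed = (dD/dP)·(P/D) ⇒ dD/dP = Ed·D/P = (-2.9)·18080/2.83 = -18527.20848…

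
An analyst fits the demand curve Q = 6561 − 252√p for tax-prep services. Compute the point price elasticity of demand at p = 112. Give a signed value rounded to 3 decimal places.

-0.342

dQ/dp = −252/(2√p) = -11.9059. At p = 112, Q = 3894.08.
Ed = (dQ/dp)·(p/Q) = (-11.9059) × (112/3894.08) = -0.34243…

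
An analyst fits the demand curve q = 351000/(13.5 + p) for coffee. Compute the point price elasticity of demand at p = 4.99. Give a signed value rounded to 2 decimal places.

-0.27

dq/dp = −351000/(13.5 + p)² = -1026.68. At p = 4.99, q = 18983.2.
Ed = (dq/dp)·(p/q) = (-1026.68) × (4.99/18983.2) = -0.2698…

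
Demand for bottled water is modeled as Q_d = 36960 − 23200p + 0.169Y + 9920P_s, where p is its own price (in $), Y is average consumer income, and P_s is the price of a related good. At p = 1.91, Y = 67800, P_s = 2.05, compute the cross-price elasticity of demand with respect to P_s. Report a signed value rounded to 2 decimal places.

0.83

At the given values, Q_d = 36960 − 23200(1.91) + 0.169(67800) + 9920(2.05) = 24442.2.
∂Q_d/∂P_s = 9920.
E = (9920) × (2.05/24442.2) = 0.8320…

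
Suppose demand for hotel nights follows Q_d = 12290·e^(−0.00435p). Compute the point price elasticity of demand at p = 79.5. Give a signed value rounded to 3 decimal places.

-0.346

dQ_d/dp = −0.00435·Q_d = -37.8313. At p = 79.5, Q_d = 8696.85.
Ed = (dQ_d/dp)·(p/Q_d) = (-37.8313) × (79.5/8696.85) = -0.34582…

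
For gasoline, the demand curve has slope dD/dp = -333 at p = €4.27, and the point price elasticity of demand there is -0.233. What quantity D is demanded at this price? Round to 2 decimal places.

6102.62

Ed = (dD/dp)·(p/D) ⇒ D = (dD/dp)·p/Ed = (-333)·4.27/(-0.233) = 6102.6180…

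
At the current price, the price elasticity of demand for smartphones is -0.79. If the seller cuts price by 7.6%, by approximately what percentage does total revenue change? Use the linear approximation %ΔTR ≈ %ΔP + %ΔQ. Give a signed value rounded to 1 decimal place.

%ΔQ ≈ Ed × %ΔP = (-0.79) × (-7.6%) = +6.0040%
%ΔTR ≈ %ΔP + %ΔQ = (-7.6%) + (+6.0040%) = -1.5960%

-1.6%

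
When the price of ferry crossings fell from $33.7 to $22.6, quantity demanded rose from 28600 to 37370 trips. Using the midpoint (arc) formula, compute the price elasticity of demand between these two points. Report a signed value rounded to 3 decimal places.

-0.674

%ΔQ = (37370 − 28600) / [(28600 + 37370)/2] = 8770/32985 = 0.265878…
%ΔP = (22.6 − 33.7) / [(33.7 + 22.6)/2] = -11.1/28.15 = -0.394316…
Arc Ed = %ΔQ / %ΔP = (8770/32985) / (-11.1/28.15) = -0.67427…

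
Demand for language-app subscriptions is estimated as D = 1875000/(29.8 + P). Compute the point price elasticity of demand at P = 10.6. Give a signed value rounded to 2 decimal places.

dD/dP = −1875000/(29.8 + P)² = -1148.78. At P = 10.6, D = 46410.9.
Ed = (dD/dP)·(P/D) = (-1148.78) × (10.6/46410.9) = -0.2623…

-0.26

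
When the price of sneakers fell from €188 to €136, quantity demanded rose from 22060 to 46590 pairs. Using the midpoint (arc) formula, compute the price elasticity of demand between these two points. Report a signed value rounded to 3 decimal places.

-2.226

%ΔQ = (46590 − 22060) / [(22060 + 46590)/2] = 24530/34325 = 0.714639…
%ΔP = (136 − 188) / [(188 + 136)/2] = -52/162 = -0.320987…
Arc Ed = %ΔQ / %ΔP = (24530/34325) / (-52/162) = -2.22637…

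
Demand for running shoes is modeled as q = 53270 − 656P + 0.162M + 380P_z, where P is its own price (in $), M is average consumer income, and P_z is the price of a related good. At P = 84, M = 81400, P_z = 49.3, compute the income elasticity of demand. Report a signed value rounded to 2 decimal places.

0.44

At the given values, q = 53270 − 656(84) + 0.162(81400) + 380(49.3) = 30086.8.
∂q/∂M = 0.162.
E = (0.162) × (81400/30086.8) = 0.4382…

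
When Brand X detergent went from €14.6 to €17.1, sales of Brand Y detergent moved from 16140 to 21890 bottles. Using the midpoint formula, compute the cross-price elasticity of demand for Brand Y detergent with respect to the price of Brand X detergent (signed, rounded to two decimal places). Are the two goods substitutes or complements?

1.92; substitutes

%ΔQ_{Brand Y detergent} = (21890 − 16140)/avg = 5750/19015 = 0.302392…
%ΔP_{Brand X detergent} = (17.1 − 14.6)/avg = 2.5/15.85 = 0.157728…
E_cross = (5750/19015) / (2.5/15.85) = 1.9171…
E_cross > 0 ⇒ the goods are substitutes.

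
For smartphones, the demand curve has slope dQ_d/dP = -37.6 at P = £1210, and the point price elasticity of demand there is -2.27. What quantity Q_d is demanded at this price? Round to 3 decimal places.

20042.291

Ed = (dQ_d/dP)·(P/Q_d) ⇒ Q_d = (dQ_d/dP)·P/Ed = (-37.6)·1210/(-2.27) = 20042.29074…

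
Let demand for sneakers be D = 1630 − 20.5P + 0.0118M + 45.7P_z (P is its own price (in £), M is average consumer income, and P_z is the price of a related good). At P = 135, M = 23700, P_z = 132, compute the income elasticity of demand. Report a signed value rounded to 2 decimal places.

0.05

At the given values, D = 1630 − 20.5(135) + 0.0118(23700) + 45.7(132) = 5174.56.
∂D/∂M = 0.0118.
E = (0.0118) × (23700/5174.56) = 0.0540…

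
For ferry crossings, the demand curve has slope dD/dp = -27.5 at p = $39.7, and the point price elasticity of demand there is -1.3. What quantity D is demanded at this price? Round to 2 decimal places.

Ed = (dD/dp)·(p/D) ⇒ D = (dD/dp)·p/Ed = (-27.5)·39.7/(-1.3) = 839.8076…

839.81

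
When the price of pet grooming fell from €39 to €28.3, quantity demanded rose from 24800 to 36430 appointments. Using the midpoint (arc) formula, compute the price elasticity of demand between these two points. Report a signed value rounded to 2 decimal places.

-1.19

%ΔQ = (36430 − 24800) / [(24800 + 36430)/2] = 11630/30615 = 0.379879…
%ΔP = (28.3 − 39) / [(39 + 28.3)/2] = -10.7/33.65 = -0.317979…
Arc Ed = %ΔQ / %ΔP = (11630/30615) / (-10.7/33.65) = -1.1946…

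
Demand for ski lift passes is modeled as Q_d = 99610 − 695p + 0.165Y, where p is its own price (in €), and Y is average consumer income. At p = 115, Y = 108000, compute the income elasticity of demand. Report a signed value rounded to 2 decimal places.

0.48

At the given values, Q_d = 99610 − 695(115) + 0.165(108000) = 37505.
∂Q_d/∂Y = 0.165.
E = (0.165) × (108000/37505) = 0.4751…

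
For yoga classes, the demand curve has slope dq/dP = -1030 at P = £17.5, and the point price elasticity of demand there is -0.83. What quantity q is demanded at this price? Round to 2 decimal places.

21716.87

Ed = (dq/dP)·(P/q) ⇒ q = (dq/dP)·P/Ed = (-1030)·17.5/(-0.83) = 21716.8674…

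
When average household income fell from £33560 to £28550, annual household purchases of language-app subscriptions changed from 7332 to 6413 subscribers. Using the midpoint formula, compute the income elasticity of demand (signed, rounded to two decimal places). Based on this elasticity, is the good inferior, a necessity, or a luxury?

0.83; necessity

%ΔQ = (6413 − 7332)/[( 7332 + 6413)/2] = -919/6872.5 = -0.133721…
%ΔIncome = (28550 − 33560)/[( 33560 + 28550)/2] = -5010/31055 = -0.161326…
E_income = (-919/6872.5) / (-5010/31055) = 0.8288…
0 < E_income < 1 ⇒ normal good, necessity.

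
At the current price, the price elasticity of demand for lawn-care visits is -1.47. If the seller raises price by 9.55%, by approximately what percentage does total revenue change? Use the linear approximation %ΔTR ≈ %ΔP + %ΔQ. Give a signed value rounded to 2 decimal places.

-4.49%

%ΔQ ≈ Ed × %ΔP = (-1.47) × (+9.55%) = -14.0385%
%ΔTR ≈ %ΔP + %ΔQ = (+9.55%) + (-14.0385%) = -4.4885%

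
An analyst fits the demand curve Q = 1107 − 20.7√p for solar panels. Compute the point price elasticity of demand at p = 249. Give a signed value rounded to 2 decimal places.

dQ/dp = −20.7/(2√p) = -0.655905. At p = 249, Q = 780.36.
Ed = (dQ/dp)·(p/Q) = (-0.655905) × (249/780.36) = -0.2092…

-0.21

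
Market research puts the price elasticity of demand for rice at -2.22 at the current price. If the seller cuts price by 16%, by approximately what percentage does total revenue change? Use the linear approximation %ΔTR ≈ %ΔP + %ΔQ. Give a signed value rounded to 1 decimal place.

%ΔQ ≈ Ed × %ΔP = (-2.22) × (-16%) = +35.5200%
%ΔTR ≈ %ΔP + %ΔQ = (-16%) + (+35.5200%) = +19.5200%

+19.5%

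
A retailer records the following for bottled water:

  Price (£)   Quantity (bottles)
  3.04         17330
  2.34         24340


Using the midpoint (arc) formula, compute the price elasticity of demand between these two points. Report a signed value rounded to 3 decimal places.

-1.293

%ΔQ = (24340 − 17330) / [(17330 + 24340)/2] = 7010/20835 = 0.336453…
%ΔP = (2.34 − 3.04) / [(3.04 + 2.34)/2] = -0.7/2.69 = -0.260223…
Arc Ed = %ΔQ / %ΔP = (7010/20835) / (-0.7/2.69) = -1.29294…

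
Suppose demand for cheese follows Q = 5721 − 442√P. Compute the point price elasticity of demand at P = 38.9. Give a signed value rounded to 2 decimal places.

dQ/dP = −442/(2√P) = -35.4338. At P = 38.9, Q = 2964.25.
Ed = (dQ/dP)·(P/Q) = (-35.4338) × (38.9/2964.25) = -0.4649…

-0.46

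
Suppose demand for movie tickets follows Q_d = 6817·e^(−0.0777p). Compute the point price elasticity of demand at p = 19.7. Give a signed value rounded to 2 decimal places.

-1.53

dQ_d/dp = −0.0777·Q_d = -114.616. At p = 19.7, Q_d = 1475.11.
Ed = (dQ_d/dp)·(p/Q_d) = (-114.616) × (19.7/1475.11) = -1.5306…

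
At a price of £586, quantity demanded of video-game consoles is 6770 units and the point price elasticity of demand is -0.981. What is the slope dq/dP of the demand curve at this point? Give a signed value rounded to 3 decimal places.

-11.333

Ed = (dq/dP)·(P/q) ⇒ dq/dP = Ed·q/P = (-0.981)·6770/586 = -11.33339…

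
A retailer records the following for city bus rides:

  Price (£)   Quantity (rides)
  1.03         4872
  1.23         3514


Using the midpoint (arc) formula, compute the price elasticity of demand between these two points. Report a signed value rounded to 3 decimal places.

%ΔQ = (3514 − 4872) / [(4872 + 3514)/2] = -1358/4193 = -0.323873…
%ΔP = (1.23 − 1.03) / [(1.03 + 1.23)/2] = 0.2/1.13 = 0.176991…
Arc Ed = %ΔQ / %ΔP = (-1358/4193) / (0.2/1.13) = -1.82988…

-1.830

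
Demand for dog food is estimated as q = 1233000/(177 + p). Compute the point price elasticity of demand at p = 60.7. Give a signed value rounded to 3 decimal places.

dq/dp = −1233000/(177 + p)² = -21.8225. At p = 60.7, q = 5187.21.
Ed = (dq/dp)·(p/q) = (-21.8225) × (60.7/5187.21) = -0.25536…

-0.255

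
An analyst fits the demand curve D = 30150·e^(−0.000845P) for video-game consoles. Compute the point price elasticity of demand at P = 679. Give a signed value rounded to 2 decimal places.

dD/dP = −0.000845·D = -14.3538. At P = 679, D = 16986.7.
Ed = (dD/dP)·(P/D) = (-14.3538) × (679/16986.7) = -0.5737…

-0.57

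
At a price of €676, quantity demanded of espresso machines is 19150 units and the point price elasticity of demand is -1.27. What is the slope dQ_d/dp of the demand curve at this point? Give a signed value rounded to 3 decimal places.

-35.977

Ed = (dQ_d/dp)·(p/Q_d) ⇒ dQ_d/dp = Ed·Q_d/p = (-1.27)·19150/676 = -35.97707…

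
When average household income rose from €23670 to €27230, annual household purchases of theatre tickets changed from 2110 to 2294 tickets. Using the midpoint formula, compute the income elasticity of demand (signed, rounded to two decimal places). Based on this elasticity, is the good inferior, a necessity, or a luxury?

0.60; necessity

%ΔQ = (2294 − 2110)/[( 2110 + 2294)/2] = 184/2202 = 0.083560…
%ΔIncome = (27230 − 23670)/[( 23670 + 27230)/2] = 3560/25450 = 0.139882…
E_income = (184/2202) / (3560/25450) = 0.5973…
0 < E_income < 1 ⇒ normal good, necessity.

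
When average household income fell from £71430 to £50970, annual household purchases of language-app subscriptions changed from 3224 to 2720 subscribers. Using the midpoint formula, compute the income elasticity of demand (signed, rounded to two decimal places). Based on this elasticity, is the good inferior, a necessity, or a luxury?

0.51; necessity

%ΔQ = (2720 − 3224)/[( 3224 + 2720)/2] = -504/2972 = -0.169582…
%ΔIncome = (50970 − 71430)/[( 71430 + 50970)/2] = -20460/61200 = -0.334313…
E_income = (-504/2972) / (-20460/61200) = 0.5072…
0 < E_income < 1 ⇒ normal good, necessity.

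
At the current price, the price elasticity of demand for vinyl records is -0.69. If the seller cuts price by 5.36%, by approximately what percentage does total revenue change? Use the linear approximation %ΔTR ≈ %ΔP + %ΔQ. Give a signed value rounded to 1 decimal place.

%ΔQ ≈ Ed × %ΔP = (-0.69) × (-5.36%) = +3.6984%
%ΔTR ≈ %ΔP + %ΔQ = (-5.36%) + (+3.6984%) = -1.6616%

-1.7%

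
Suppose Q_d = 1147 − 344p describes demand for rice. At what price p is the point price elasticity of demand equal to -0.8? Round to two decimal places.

1.48

Ed = −344p/(1147 − 344p). Set this equal to -0.8:
344p = 0.8·(1147 − 344p) ⇒ 344p(1 + 0.8) = 0.8·1147
p = 0.8·1147 / (344·1.8) = 1.4819…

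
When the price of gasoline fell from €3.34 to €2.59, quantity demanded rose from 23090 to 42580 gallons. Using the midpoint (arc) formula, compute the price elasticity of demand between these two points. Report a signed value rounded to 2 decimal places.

-2.35

%ΔQ = (42580 − 23090) / [(23090 + 42580)/2] = 19490/32835 = 0.593573…
%ΔP = (2.59 − 3.34) / [(3.34 + 2.59)/2] = -0.75/2.965 = -0.252951…
Arc Ed = %ΔQ / %ΔP = (19490/32835) / (-0.75/2.965) = -2.3465…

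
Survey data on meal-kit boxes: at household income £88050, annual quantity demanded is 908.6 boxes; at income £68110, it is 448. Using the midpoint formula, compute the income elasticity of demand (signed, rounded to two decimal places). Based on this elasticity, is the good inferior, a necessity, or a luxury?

%ΔQ = (448 − 908.6)/[( 908.6 + 448)/2] = -460.6/678.3 = -0.679050…
%ΔIncome = (68110 − 88050)/[( 88050 + 68110)/2] = -19940/78080 = -0.255379…
E_income = (-460.6/678.3) / (-19940/78080) = 2.6589…
E_income > 1 ⇒ normal good, luxury.

2.66; luxury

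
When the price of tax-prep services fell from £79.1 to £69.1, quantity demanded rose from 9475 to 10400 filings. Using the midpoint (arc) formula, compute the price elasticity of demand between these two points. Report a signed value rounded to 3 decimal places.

%ΔQ = (10400 − 9475) / [(9475 + 10400)/2] = 925/9937.5 = 0.093081…
%ΔP = (69.1 − 79.1) / [(79.1 + 69.1)/2] = -10/74.1 = -0.134952…
Arc Ed = %ΔQ / %ΔP = (925/9937.5) / (-10/74.1) = -0.68973…

-0.690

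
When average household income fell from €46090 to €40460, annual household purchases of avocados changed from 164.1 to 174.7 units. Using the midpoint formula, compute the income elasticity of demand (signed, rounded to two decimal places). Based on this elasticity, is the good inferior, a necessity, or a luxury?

%ΔQ = (174.7 − 164.1)/[( 164.1 + 174.7)/2] = 10.6/169.4 = 0.062573…
%ΔIncome = (40460 − 46090)/[( 46090 + 40460)/2] = -5630/43275 = -0.130098…
E_income = (10.6/169.4) / (-5630/43275) = -0.4809…
E_income < 0 ⇒ inferior good.

-0.48; inferior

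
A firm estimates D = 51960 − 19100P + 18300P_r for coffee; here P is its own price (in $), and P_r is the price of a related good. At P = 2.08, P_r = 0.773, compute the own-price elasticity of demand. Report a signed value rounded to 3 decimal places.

-1.506

At the given values, D = 51960 − 19100(2.08) + 18300(0.773) = 26377.9.
∂D/∂P = −19100.
E = (-19100) × (2.08/26377.9) = -1.50610…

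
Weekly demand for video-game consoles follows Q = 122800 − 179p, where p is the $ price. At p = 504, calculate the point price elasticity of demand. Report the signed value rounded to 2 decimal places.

-2.77

dQ/dp = −179. At p = 504, Q = 122800 − 179(504) = 32584.
Ed = (dQ/dp)·(p/Q) = −179 × (504/32584) = -2.7687…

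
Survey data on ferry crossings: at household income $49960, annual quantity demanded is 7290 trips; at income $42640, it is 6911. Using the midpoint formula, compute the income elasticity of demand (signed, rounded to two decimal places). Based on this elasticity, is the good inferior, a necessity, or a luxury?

0.34; necessity

%ΔQ = (6911 − 7290)/[( 7290 + 6911)/2] = -379/7100.5 = -0.053376…
%ΔIncome = (42640 − 49960)/[( 49960 + 42640)/2] = -7320/46300 = -0.158099…
E_income = (-379/7100.5) / (-7320/46300) = 0.3376…
0 < E_income < 1 ⇒ normal good, necessity.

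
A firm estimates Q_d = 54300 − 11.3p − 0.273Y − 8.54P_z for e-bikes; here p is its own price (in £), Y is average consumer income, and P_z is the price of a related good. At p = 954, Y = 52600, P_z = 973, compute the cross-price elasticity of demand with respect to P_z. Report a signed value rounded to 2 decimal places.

-0.40

At the given values, Q_d = 54300 − 11.3(954) − 0.273(52600) − 8.54(973) = 20850.58.
∂Q_d/∂P_z = -8.54.
E = (-8.54) × (973/20850.58) = -0.3985…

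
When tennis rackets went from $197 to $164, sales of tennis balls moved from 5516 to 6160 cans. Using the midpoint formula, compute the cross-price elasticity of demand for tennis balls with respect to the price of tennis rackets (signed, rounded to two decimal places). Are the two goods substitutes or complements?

%ΔQ_{tennis balls} = (6160 − 5516)/avg = 644/5838 = 0.110311…
%ΔP_{tennis rackets} = (164 − 197)/avg = -33/180.5 = -0.182825…
E_cross = (644/5838) / (-33/180.5) = -0.6033…
E_cross < 0 ⇒ the goods are complements.

-0.60; complements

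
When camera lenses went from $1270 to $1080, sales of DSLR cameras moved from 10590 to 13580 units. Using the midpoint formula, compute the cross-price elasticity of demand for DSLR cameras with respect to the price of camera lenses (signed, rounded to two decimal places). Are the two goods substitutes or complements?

-1.53; complements

%ΔQ_{DSLR cameras} = (13580 − 10590)/avg = 2990/12085 = 0.247414…
%ΔP_{camera lenses} = (1080 − 1270)/avg = -190/1175 = -0.161702…
E_cross = (2990/12085) / (-190/1175) = -1.5300…
E_cross < 0 ⇒ the goods are complements.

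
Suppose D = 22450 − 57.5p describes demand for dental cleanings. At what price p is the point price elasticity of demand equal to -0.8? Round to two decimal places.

173.53

Ed = −57.5p/(22450 − 57.5p). Set this equal to -0.8:
57.5p = 0.8·(22450 − 57.5p) ⇒ 57.5p(1 + 0.8) = 0.8·22450
p = 0.8·22450 / (57.5·1.8) = 173.5265…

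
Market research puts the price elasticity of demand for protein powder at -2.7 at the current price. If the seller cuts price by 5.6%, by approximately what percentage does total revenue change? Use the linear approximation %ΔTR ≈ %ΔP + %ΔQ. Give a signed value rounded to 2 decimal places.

%ΔQ ≈ Ed × %ΔP = (-2.7) × (-5.6%) = +15.1200%
%ΔTR ≈ %ΔP + %ΔQ = (-5.6%) + (+15.1200%) = +9.5200%

+9.52%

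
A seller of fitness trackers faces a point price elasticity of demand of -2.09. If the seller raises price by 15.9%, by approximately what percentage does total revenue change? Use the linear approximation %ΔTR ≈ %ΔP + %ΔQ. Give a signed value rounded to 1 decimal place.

-17.3%

%ΔQ ≈ Ed × %ΔP = (-2.09) × (+15.9%) = -33.2310%
%ΔTR ≈ %ΔP + %ΔQ = (+15.9%) + (-33.2310%) = -17.3310%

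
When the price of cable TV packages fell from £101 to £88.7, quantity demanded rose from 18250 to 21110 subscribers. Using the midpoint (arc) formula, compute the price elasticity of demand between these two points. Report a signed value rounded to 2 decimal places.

-1.12

%ΔQ = (21110 − 18250) / [(18250 + 21110)/2] = 2860/19680 = 0.145325…
%ΔP = (88.7 − 101) / [(101 + 88.7)/2] = -12.3/94.85 = -0.129678…
Arc Ed = %ΔQ / %ΔP = (2860/19680) / (-12.3/94.85) = -1.1206…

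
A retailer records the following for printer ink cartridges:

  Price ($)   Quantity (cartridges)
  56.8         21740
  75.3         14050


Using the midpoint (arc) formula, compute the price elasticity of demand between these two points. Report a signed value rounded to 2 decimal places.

%ΔQ = (14050 − 21740) / [(21740 + 14050)/2] = -7690/17895 = -0.429728…
%ΔP = (75.3 − 56.8) / [(56.8 + 75.3)/2] = 18.5/66.05 = 0.280090…
Arc Ed = %ΔQ / %ΔP = (-7690/17895) / (18.5/66.05) = -1.5342…

-1.53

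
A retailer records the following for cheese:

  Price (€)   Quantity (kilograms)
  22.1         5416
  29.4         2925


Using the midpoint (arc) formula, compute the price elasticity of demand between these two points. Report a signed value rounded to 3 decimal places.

%ΔQ = (2925 − 5416) / [(5416 + 2925)/2] = -2491/4170.5 = -0.597290…
%ΔP = (29.4 − 22.1) / [(22.1 + 29.4)/2] = 7.3/25.75 = 0.283495…
Arc Ed = %ΔQ / %ΔP = (-2491/4170.5) / (7.3/25.75) = -2.10688…

-2.107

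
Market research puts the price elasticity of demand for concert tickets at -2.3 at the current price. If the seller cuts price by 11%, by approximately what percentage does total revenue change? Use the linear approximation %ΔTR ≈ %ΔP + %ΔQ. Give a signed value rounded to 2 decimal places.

+14.30%

%ΔQ ≈ Ed × %ΔP = (-2.3) × (-11%) = +25.3000%
%ΔTR ≈ %ΔP + %ΔQ = (-11%) + (+25.3000%) = +14.3000%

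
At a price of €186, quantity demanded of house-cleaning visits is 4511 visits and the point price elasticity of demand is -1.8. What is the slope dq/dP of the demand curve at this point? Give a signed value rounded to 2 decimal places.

-43.65

Ed = (dq/dP)·(P/q) ⇒ dq/dP = Ed·q/P = (-1.8)·4511/186 = -43.6548…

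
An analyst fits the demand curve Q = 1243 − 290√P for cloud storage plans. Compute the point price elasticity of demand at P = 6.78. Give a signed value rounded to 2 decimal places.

-0.77

dQ/dP = −290/(2√P) = -55.6869. At P = 6.78, Q = 487.885.
Ed = (dQ/dP)·(P/Q) = (-55.6869) × (6.78/487.885) = -0.7738…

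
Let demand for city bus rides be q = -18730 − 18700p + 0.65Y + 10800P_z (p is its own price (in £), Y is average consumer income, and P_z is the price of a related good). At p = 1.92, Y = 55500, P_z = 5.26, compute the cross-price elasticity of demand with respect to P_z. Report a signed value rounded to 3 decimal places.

At the given values, q = -18730 − 18700(1.92) + 0.65(55500) + 10800(5.26) = 38249.
∂q/∂P_z = 10800.
E = (10800) × (5.26/38249) = 1.48521…

1.485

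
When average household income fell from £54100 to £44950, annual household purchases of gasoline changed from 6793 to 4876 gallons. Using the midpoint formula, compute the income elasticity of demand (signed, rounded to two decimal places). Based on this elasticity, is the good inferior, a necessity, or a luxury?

%ΔQ = (4876 − 6793)/[( 6793 + 4876)/2] = -1917/5834.5 = -0.328562…
%ΔIncome = (44950 − 54100)/[( 54100 + 44950)/2] = -9150/49525 = -0.184755…
E_income = (-1917/5834.5) / (-9150/49525) = 1.7783…
E_income > 1 ⇒ normal good, luxury.

1.78; luxury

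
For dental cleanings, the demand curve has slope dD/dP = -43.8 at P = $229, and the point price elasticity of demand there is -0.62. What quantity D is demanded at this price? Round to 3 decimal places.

16177.742

Ed = (dD/dP)·(P/D) ⇒ D = (dD/dP)·P/Ed = (-43.8)·229/(-0.62) = 16177.74193…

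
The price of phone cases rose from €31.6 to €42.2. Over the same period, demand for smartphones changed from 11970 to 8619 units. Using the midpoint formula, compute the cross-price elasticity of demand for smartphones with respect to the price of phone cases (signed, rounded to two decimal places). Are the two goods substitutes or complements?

%ΔQ_{smartphones} = (8619 − 11970)/avg = -3351/10294.5 = -0.325513…
%ΔP_{phone cases} = (42.2 − 31.6)/avg = 10.6/36.9 = 0.287262…
E_cross = (-3351/10294.5) / (10.6/36.9) = -1.1331…
E_cross < 0 ⇒ the goods are complements.

-1.13; complements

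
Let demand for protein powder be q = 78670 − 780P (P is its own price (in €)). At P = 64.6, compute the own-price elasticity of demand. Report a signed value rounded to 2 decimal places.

-1.78

At the given values, q = 78670 − 780(64.6) = 28282.
∂q/∂P = −780.
E = (-780) × (64.6/28282) = -1.7816…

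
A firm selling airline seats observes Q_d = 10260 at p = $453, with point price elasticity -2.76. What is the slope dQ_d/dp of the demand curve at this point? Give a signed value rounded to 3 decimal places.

-62.511

Ed = (dQ_d/dp)·(p/Q_d) ⇒ dQ_d/dp = Ed·Q_d/p = (-2.76)·10260/453 = -62.51125…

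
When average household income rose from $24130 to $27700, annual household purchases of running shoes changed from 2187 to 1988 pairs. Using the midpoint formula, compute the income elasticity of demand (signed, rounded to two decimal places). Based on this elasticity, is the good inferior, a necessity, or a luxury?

-0.69; inferior

%ΔQ = (1988 − 2187)/[( 2187 + 1988)/2] = -199/2087.5 = -0.095329…
%ΔIncome = (27700 − 24130)/[( 24130 + 27700)/2] = 3570/25915 = 0.137758…
E_income = (-199/2087.5) / (3570/25915) = -0.6920…
E_income < 0 ⇒ inferior good.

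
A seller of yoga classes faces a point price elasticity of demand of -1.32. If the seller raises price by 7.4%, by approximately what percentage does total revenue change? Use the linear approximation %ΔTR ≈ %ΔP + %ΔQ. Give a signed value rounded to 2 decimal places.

-2.37%

%ΔQ ≈ Ed × %ΔP = (-1.32) × (+7.4%) = -9.7680%
%ΔTR ≈ %ΔP + %ΔQ = (+7.4%) + (-9.7680%) = -2.3680%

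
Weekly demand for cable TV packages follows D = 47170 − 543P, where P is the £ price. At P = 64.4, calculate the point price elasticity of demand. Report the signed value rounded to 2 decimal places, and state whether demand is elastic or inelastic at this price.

-2.87; elastic

dD/dP = −543. At P = 64.4, D = 47170 − 543(64.4) = 12200.8.
Ed = (dD/dP)·(P/D) = −543 × (64.4/12200.8) = -2.8661…
|Ed| = 2.87 > 1, so demand is elastic.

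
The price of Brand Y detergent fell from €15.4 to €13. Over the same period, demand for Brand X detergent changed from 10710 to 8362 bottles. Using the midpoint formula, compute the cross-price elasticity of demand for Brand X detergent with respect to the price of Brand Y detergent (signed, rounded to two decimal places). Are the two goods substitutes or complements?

%ΔQ_{Brand X detergent} = (8362 − 10710)/avg = -2348/9536 = -0.246224…
%ΔP_{Brand Y detergent} = (13 − 15.4)/avg = -2.4/14.2 = -0.169014…
E_cross = (-2348/9536) / (-2.4/14.2) = 1.4568…
E_cross > 0 ⇒ the goods are substitutes.

1.46; substitutes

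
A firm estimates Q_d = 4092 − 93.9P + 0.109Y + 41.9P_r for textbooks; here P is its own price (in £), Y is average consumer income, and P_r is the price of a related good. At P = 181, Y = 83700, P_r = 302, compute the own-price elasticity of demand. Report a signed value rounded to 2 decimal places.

-1.92

At the given values, Q_d = 4092 − 93.9(181) + 0.109(83700) + 41.9(302) = 8873.2.
∂Q_d/∂P = −93.9.
E = (-93.9) × (181/8873.2) = -1.9154…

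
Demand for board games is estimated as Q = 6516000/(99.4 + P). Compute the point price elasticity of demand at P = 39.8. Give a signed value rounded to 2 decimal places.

dQ/dP = −6516000/(99.4 + P)² = -336.281. At P = 39.8, Q = 46810.3.
Ed = (dQ/dP)·(P/Q) = (-336.281) × (39.8/46810.3) = -0.2859…

-0.29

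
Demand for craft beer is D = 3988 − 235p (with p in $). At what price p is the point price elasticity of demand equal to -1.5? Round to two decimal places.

10.18

Ed = −235p/(3988 − 235p). Set this equal to -1.5:
235p = 1.5·(3988 − 235p) ⇒ 235p(1 + 1.5) = 1.5·3988
p = 1.5·3988 / (235·2.5) = 10.1821…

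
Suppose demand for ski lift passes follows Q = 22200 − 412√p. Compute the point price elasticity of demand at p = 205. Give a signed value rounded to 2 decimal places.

-0.18

dQ/dp = −412/(2√p) = -14.3877. At p = 205, Q = 16301.1.
Ed = (dQ/dp)·(p/Q) = (-14.3877) × (205/16301.1) = -0.1809…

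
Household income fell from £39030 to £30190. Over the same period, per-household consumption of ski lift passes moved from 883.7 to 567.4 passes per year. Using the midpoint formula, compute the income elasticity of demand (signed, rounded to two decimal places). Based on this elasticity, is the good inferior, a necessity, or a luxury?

1.71; luxury

%ΔQ = (567.4 − 883.7)/[( 883.7 + 567.4)/2] = -316.3/725.55 = -0.435945…
%ΔIncome = (30190 − 39030)/[( 39030 + 30190)/2] = -8840/34610 = -0.255417…
E_income = (-316.3/725.55) / (-8840/34610) = 1.7067…
E_income > 1 ⇒ normal good, luxury.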